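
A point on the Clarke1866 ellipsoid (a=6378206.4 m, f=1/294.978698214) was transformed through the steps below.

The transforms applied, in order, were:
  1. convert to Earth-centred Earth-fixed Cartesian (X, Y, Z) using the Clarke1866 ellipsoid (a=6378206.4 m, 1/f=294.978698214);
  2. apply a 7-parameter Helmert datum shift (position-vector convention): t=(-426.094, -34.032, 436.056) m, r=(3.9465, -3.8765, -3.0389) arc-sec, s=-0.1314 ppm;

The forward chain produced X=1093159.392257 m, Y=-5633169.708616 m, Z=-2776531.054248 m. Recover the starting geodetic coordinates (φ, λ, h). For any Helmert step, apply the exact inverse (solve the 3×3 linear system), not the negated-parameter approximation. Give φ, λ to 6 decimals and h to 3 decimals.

φ=-25.975976°, λ=-79.013345°, h=841.024 m

start: X=1093159.3923, Y=-5633169.7086, Z=-2776531.0542 m
→ Helmert⁻¹: X=1093616.4354, Y=-5633173.4351, Z=-2776880.2479
→ geod (Bowring, a=6378206.400): φ=-25.97597600°, λ=-79.01334500°, h=841.0240 m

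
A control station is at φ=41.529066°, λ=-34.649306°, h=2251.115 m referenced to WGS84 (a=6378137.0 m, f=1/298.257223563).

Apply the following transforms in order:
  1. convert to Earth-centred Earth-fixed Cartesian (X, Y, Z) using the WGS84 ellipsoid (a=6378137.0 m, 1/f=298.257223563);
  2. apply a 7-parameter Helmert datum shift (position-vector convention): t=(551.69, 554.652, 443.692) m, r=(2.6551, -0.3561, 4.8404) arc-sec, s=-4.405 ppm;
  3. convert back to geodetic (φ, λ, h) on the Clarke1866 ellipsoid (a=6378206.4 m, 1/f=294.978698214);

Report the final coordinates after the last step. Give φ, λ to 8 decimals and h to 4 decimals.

start: φ=41.529066°, λ=-34.649306°, h=2251.115 m
→ ECEF (a=6378137.000, f=1/298.257223563): X=3935153.2972, Y=-2719681.3817, Z=4208081.9703
→ Helmert 7p (PV): X=3935744.2102, Y=-2719076.5714, Z=4208478.9111
→ geod (Bowring, a=6378206.400): φ=41.53301593°, λ=-34.63932273°, h=2655.8268 m

φ=41.53301593°, λ=-34.63932273°, h=2655.8268 m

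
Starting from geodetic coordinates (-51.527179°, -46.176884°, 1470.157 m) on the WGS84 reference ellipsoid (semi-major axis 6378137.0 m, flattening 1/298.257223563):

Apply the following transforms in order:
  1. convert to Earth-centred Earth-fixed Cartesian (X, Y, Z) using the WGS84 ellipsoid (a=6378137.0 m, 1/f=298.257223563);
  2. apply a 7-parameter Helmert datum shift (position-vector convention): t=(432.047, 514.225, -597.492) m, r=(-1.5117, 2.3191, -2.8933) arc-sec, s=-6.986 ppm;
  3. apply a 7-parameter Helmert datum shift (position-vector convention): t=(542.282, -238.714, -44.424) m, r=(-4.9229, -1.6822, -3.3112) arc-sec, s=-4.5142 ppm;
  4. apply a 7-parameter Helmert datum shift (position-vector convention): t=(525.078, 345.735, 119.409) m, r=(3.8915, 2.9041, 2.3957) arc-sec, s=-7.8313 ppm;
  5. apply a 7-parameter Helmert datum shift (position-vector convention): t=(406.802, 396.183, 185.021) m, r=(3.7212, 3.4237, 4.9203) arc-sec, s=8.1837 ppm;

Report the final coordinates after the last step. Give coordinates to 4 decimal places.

X=2755670.2206 m, Y=-2868378.5060 m, Z=-4971786.7709 m

start: φ=-51.527179°, λ=-46.176884°, h=1470.157 m
→ ECEF (a=6378137.000, f=1/298.257223563): X=2753947.1256, Y=-2869471.2012, Z=-4971395.2987
→ Helmert 7p (PV): X=2754263.7888, Y=-2869011.9945, Z=-4971967.9938
→ Helmert 7p (PV): X=2754788.1300, Y=-2869400.6365, Z=-4971899.0368
→ Helmert 7p (PV): X=2755254.9601, Y=-2868906.6329, Z=-4971833.6122
→ Helmert 7p (PV): X=2755670.2206, Y=-2868378.5060, Z=-4971786.7709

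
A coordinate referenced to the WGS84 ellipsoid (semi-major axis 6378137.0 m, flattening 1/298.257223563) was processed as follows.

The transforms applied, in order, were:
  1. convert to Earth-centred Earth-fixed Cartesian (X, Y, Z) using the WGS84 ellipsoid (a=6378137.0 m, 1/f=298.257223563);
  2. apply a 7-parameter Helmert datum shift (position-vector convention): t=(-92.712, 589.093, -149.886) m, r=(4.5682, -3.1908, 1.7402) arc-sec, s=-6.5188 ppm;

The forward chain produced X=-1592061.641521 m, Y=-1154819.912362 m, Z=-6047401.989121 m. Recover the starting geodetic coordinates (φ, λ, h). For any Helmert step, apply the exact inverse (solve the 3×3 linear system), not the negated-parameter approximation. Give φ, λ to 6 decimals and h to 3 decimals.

start: X=-1592061.6415, Y=-1154819.9124, Z=-6047401.9891 m
→ Helmert⁻¹: X=-1592082.6037, Y=-1155537.0351, Z=-6047241.3036
→ geod (Bowring, a=6378137.000): φ=-72.09266100°, λ=-144.02777300°, h=386.5550 m

φ=-72.092661°, λ=-144.027773°, h=386.555 m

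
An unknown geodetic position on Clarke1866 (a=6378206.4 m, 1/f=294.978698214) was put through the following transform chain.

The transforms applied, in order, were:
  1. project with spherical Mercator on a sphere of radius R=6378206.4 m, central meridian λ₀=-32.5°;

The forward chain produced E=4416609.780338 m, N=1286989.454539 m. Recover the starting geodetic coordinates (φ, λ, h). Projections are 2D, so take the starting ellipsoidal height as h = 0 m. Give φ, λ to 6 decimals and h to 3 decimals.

φ=11.483435°, λ=7.174649°, h=0.000 m

start: E=4416609.7803, N=1286989.4545 m
→ merc⁻¹: φ=11.48343500°, λ=7.17464900°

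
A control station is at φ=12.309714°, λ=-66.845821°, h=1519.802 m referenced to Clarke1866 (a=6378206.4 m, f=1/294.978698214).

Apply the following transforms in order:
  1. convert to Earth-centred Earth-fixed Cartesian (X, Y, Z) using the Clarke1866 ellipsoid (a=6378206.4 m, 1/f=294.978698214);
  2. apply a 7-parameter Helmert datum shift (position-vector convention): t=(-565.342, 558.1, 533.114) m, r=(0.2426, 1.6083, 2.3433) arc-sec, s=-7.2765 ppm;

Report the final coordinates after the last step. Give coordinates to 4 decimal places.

X=2450747.7429 m, Y=-5731236.4171 m, Z=1351633.4736 m

start: φ=12.309714°, λ=-66.845821°, h=1519.802 m
→ ECEF (a=6378206.400, f=1/294.978698214): X=2451255.2692, Y=-5731862.4835, Z=1351136.0456
→ Helmert 7p (PV): X=2450747.7429, Y=-5731236.4171, Z=1351633.4736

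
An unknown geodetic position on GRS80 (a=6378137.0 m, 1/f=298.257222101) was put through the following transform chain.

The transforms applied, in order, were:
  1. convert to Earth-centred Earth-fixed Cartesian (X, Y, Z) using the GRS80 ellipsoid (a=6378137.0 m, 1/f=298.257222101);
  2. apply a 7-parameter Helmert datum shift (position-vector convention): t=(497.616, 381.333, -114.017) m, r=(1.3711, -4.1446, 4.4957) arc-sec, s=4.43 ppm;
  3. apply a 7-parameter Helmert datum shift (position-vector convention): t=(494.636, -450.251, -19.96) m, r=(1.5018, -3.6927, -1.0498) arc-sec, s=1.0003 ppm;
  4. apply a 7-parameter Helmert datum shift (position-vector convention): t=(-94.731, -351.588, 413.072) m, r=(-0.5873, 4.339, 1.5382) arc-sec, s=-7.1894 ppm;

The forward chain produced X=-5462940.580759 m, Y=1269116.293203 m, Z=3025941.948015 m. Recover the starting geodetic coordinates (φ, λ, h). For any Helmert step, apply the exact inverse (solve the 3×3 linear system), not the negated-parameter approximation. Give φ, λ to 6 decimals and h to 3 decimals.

φ=28.503993°, λ=166.917445°, h=86.047 m

start: X=-5462940.5808, Y=1269116.2932, Z=3025941.9480 m
→ Helmert⁻¹: X=-5462939.3007, Y=1269509.1330, Z=3025439.3238
→ Helmert⁻¹: X=-5463380.7697, Y=1269952.3361, Z=3025544.8204
→ Helmert⁻¹: X=-5463765.7085, Y=1269704.5789, Z=3025746.7804
→ geod (Bowring, a=6378137.000): φ=28.50399300°, λ=166.91744500°, h=86.0470 m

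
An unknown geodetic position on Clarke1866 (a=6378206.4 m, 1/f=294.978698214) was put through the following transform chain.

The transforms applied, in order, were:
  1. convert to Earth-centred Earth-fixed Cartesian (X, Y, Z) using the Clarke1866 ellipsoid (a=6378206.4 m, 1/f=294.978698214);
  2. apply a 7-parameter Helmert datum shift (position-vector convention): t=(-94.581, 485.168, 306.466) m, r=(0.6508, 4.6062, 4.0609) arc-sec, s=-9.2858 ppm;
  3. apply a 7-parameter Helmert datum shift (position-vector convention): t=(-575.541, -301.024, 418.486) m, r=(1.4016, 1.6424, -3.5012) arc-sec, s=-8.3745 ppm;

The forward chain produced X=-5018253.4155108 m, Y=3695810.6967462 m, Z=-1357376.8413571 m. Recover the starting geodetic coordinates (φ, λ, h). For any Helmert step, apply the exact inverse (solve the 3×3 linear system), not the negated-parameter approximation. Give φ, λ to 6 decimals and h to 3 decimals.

φ=-12.377474°, λ=143.626768°, h=841.088 m

start: X=-5018253.4155, Y=3695810.6967, Z=-1357376.8414 m
→ Helmert⁻¹: X=-5017771.8211, Y=3696048.2740, Z=-1357871.7679
→ Helmert⁻¹: X=-5017620.7404, Y=3695691.9228, Z=-1358314.5573
→ geod (Bowring, a=6378206.400): φ=-12.37747400°, λ=143.62676800°, h=841.0880 m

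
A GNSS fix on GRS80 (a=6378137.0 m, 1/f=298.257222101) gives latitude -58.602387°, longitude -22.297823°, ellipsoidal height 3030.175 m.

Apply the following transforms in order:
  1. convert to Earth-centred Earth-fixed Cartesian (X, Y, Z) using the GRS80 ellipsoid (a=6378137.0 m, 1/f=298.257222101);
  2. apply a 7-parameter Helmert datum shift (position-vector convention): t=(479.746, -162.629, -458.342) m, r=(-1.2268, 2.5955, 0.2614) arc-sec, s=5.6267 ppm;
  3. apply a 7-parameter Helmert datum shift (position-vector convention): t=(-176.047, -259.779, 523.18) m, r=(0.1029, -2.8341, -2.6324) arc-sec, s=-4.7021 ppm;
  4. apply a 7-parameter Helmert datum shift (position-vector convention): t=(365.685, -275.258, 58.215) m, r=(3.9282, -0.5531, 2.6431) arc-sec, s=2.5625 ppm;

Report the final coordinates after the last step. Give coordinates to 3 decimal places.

start: φ=-58.602387°, λ=-22.297823°, h=3030.175 m
→ ECEF (a=6378137.000, f=1/298.257222101): X=3083361.1340, Y=-1264441.7022, Z=-5423579.6955
→ Helmert 7p (PV): X=3083791.5845, Y=-1264639.7962, Z=-5424099.8330
→ Helmert 7p (PV): X=3083659.4250, Y=-1264930.2787, Z=-5423509.4078
→ Helmert 7p (PV): X=3084063.7640, Y=-1265065.9756, Z=-5423480.9116

X=3084063.764 m, Y=-1265065.976 m, Z=-5423480.912 m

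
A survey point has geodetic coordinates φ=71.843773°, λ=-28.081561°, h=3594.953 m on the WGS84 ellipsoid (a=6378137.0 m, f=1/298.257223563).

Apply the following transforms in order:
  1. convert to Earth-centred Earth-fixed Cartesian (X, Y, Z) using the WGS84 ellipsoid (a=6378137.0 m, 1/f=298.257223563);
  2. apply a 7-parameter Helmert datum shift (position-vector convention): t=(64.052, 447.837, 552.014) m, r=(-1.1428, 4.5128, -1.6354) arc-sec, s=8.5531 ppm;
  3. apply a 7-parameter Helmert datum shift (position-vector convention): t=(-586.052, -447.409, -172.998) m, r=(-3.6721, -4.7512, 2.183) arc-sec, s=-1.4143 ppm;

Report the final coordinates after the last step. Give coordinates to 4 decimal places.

start: φ=71.843773°, λ=-28.081561°, h=3594.953 m
→ ECEF (a=6378137.000, f=1/298.257223563): X=1759827.2857, Y=-938932.5674, Z=6041692.6546
→ Helmert 7p (PV): X=1760031.1305, Y=-938473.2404, Z=6042263.0429
→ Helmert 7p (PV): X=1759313.3415, Y=-938793.1255, Z=6042138.7481

X=1759313.3415 m, Y=-938793.1255 m, Z=6042138.7481 m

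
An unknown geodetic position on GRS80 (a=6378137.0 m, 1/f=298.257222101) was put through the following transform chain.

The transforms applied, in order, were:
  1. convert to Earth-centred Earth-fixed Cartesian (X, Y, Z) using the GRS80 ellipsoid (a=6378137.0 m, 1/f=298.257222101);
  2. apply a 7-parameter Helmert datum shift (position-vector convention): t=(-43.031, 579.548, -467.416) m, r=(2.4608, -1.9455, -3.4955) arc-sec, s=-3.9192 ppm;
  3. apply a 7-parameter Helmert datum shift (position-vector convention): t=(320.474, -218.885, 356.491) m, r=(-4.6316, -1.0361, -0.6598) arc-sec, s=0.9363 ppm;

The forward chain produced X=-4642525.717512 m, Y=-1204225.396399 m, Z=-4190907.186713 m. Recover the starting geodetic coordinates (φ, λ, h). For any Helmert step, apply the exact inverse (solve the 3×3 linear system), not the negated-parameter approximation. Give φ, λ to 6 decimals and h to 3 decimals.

start: X=-4642525.7175, Y=-1204225.3964, Z=-4190907.1867 m
→ Helmert⁻¹: X=-4642859.0467, Y=-1203926.1224, Z=-4191263.4654
→ Helmert⁻¹: X=-4642853.3247, Y=-1204639.0689, Z=-4190754.3107
→ geod (Bowring, a=6378137.000): φ=-41.33430500°, λ=-165.45471800°, h=578.7840 m

φ=-41.334305°, λ=-165.454718°, h=578.784 m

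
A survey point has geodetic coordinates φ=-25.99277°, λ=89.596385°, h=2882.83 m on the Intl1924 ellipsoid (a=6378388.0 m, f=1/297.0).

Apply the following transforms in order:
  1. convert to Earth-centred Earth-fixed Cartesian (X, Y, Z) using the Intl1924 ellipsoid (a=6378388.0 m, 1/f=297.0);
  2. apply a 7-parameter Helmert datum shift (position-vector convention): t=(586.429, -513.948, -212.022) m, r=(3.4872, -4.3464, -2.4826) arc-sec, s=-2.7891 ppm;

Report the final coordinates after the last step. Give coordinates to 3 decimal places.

start: φ=-25.992770°, λ=89.596385°, h=2882.830 m
→ ECEF (a=6378388.000, f=1/297.0): X=40431.1042, Y=5739363.7810, Z=-2779643.1781
→ Helmert 7p (PV): X=41145.0714, Y=5738880.3324, Z=-2779749.5636

X=41145.071 m, Y=5738880.332 m, Z=-2779749.564 m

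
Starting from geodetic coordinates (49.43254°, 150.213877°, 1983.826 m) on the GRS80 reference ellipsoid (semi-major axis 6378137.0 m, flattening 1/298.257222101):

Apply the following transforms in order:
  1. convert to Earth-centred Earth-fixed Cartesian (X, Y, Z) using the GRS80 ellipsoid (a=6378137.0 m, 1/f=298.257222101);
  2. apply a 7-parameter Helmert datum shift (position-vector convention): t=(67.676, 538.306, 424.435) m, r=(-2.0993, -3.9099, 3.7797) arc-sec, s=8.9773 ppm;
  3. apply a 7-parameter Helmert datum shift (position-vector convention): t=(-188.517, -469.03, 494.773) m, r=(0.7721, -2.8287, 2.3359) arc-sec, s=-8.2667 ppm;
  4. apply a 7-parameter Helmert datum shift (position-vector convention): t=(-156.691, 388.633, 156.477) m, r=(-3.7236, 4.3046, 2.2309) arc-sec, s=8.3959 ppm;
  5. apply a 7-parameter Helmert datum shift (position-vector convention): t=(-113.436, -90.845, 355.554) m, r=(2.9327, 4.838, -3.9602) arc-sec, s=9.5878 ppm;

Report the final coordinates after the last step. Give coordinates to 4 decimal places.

start: φ=49.432540°, λ=150.213877°, h=1983.826 m
→ ECEF (a=6378137.000, f=1/298.257222101): X=-3608062.8462, Y=2065196.7438, Z=4823487.7770
→ Helmert 7p (PV): X=-3608156.8385, Y=2065736.5656, Z=4823866.1007
→ Helmert 7p (PV): X=-3608405.0753, Y=2065191.5408, Z=4824279.2471
→ Helmert 7p (PV): X=-3608513.7187, Y=2065645.5763, Z=4824514.2516
→ Helmert 7p (PV): X=-3608508.9310, Y=2065575.2227, Z=4825030.0715

X=-3608508.9310 m, Y=2065575.2227 m, Z=4825030.0715 m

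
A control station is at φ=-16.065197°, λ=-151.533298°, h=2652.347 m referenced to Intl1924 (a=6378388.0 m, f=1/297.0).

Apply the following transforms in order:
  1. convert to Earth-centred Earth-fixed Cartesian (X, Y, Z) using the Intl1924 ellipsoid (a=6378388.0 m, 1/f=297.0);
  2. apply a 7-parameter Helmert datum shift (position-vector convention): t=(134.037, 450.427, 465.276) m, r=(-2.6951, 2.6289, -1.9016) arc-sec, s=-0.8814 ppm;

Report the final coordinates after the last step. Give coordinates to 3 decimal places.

start: φ=-16.065197°, λ=-151.533298°, h=2652.347 m
→ ECEF (a=6378388.000, f=1/297.0): X=-5391856.7060, Y=-2923483.3121, Z=-1754416.9766
→ Helmert 7p (PV): X=-5391767.2293, Y=-2923003.5232, Z=-1753843.2348

X=-5391767.229 m, Y=-2923003.523 m, Z=-1753843.235 m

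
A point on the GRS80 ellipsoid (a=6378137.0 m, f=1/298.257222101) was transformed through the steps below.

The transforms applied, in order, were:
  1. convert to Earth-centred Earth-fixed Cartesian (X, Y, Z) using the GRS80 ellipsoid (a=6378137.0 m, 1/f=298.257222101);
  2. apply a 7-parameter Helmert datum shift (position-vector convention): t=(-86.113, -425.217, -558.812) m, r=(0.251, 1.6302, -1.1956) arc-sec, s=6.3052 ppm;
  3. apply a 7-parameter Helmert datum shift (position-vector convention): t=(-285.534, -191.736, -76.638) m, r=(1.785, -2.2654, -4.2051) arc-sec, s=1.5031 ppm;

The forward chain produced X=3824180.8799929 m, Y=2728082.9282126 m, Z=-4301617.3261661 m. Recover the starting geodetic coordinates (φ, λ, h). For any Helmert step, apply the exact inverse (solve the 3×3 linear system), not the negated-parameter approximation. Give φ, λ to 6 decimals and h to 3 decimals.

start: X=3824180.8800, Y=2728082.9282, Z=-4301617.3262 m
→ Helmert⁻¹: X=3824357.7993, Y=2728311.3044, Z=-4301599.8359
→ Helmert⁻¹: X=3824437.9742, Y=2728736.2506, Z=-4300986.9995
→ geod (Bowring, a=6378137.000): φ=-42.66486100°, λ=35.50785500°, h=1162.6610 m

φ=-42.664861°, λ=35.507855°, h=1162.661 m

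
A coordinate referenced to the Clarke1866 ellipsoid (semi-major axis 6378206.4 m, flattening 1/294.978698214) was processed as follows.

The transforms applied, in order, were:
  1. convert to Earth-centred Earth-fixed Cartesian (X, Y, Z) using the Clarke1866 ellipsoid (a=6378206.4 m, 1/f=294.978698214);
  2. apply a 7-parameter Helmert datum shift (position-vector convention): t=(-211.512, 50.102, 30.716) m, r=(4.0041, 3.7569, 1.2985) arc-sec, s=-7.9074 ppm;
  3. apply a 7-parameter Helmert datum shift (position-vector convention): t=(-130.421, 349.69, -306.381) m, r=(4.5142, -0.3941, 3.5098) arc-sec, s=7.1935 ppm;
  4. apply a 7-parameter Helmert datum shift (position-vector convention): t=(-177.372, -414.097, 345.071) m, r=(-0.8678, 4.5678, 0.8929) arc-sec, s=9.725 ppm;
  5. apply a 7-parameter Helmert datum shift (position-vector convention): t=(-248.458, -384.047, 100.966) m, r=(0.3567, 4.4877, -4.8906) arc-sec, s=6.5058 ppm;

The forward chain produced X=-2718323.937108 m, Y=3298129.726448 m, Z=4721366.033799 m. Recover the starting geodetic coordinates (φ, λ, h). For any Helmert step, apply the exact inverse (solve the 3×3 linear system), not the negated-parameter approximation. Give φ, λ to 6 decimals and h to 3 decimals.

φ=48.036997°, λ=129.485217°, h=1892.283 m

start: X=-2718323.9371, Y=3298129.7264, Z=4721366.0338 m
→ Helmert⁻¹: X=-2718238.7213, Y=3298436.0283, Z=4721169.5076
→ Helmert⁻¹: X=-2718125.1783, Y=3298809.9497, Z=4720732.2121
→ Helmert⁻¹: X=-2717910.0568, Y=3298586.1002, Z=4720937.6345
→ Helmert⁻¹: X=-2717785.2538, Y=3298670.8333, Z=4720830.7120
→ geod (Bowring, a=6378206.400): φ=48.03699700°, λ=129.48521700°, h=1892.2830 m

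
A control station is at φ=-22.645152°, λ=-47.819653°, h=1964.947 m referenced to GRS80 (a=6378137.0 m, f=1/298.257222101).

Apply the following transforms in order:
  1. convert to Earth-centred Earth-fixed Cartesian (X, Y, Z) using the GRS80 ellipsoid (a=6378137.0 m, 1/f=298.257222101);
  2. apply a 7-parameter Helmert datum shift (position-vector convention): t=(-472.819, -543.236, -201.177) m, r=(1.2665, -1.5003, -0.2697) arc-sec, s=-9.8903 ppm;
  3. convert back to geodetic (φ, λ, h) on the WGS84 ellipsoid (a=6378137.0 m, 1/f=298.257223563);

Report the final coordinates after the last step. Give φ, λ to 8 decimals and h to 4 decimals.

φ=-22.64651437°, λ=-47.82645727°, h=2057.8861 m

start: φ=-22.645152°, λ=-47.819653°, h=1964.947 m
→ ECEF (a=6378137.000, f=1/298.257222101): X=3955719.1557, Y=-4365558.6927, Z=-2441256.0247
→ Helmert 7p (PV): X=3955219.2621, Y=-4366048.9347, Z=-2441431.0897
→ geod (Bowring, a=6378137.000): φ=-22.64651437°, λ=-47.82645727°, h=2057.8861 m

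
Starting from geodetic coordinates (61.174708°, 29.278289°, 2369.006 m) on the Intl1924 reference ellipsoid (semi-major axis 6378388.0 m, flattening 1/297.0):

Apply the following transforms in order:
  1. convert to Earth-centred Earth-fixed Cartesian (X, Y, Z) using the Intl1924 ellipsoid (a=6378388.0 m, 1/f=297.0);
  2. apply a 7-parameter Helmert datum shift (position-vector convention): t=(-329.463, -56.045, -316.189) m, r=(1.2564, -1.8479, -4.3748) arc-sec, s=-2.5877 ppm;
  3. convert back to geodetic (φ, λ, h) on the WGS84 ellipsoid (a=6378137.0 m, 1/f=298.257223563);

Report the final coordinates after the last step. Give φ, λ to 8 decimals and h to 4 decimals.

φ=61.17573740°, λ=29.27906249°, h=2104.8787 m

start: φ=61.174708°, λ=29.278289°, h=2369.006 m
→ ECEF (a=6378388.000, f=1/297.0): X=2690370.0479, Y=1508425.0417, Z=5566951.5133
→ Helmert 7p (PV): X=2690015.7426, Y=1508274.1224, Z=5566654.2094
→ geod (Bowring, a=6378137.000): φ=61.17573740°, λ=29.27906249°, h=2104.8787 m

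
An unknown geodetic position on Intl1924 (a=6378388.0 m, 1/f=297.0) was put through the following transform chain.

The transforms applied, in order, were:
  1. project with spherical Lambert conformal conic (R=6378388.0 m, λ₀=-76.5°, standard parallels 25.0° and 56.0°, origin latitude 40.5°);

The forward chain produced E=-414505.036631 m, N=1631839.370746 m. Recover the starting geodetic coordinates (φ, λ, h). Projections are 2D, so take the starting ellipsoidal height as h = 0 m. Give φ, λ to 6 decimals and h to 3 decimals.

start: E=-414505.0366, N=1631839.3707 m
→ lcc⁻¹: φ=55.40919900°, λ=-83.08515600°

φ=55.409199°, λ=-83.085156°, h=0.000 m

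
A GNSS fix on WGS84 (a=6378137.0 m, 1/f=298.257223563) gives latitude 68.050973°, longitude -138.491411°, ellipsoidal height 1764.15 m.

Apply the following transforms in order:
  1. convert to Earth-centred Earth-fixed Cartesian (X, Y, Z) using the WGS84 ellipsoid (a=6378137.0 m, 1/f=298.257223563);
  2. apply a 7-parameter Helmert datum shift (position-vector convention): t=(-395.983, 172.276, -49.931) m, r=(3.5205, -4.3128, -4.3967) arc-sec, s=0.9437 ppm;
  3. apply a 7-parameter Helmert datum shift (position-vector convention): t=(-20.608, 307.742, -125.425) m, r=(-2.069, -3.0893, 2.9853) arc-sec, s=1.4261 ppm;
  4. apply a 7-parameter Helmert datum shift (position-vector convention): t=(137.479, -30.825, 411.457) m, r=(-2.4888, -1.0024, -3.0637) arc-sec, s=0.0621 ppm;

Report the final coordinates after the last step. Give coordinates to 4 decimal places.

X=-1791511.1642 m, Y=-1584466.3227 m, Z=5895042.1182 m

start: φ=68.050973°, λ=-138.491411°, h=1764.150 m
→ ECEF (a=6378137.000, f=1/298.257223563): X=-1790953.1232, Y=-1584980.1604, Z=5894856.7033
→ Helmert 7p (PV): X=-1791507.8374, Y=-1584871.8172, Z=5894747.8359
→ Helmert 7p (PV): X=-1791596.3500, Y=-1584533.1351, Z=5894619.8828
→ Helmert 7p (PV): X=-1791511.1642, Y=-1584466.3227, Z=5895042.1182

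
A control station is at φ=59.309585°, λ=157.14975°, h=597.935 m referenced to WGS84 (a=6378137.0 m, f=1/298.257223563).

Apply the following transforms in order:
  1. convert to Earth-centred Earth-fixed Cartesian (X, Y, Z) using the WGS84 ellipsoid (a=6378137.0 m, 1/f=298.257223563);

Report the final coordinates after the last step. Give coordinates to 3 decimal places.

X=-3007655.704 m, Y=1267407.093 m, Z=5462132.604 m

start: φ=59.309585°, λ=157.149750°, h=597.935 m
→ ECEF (a=6378137.000, f=1/298.257223563): X=-3007655.7043, Y=1267407.0931, Z=5462132.6042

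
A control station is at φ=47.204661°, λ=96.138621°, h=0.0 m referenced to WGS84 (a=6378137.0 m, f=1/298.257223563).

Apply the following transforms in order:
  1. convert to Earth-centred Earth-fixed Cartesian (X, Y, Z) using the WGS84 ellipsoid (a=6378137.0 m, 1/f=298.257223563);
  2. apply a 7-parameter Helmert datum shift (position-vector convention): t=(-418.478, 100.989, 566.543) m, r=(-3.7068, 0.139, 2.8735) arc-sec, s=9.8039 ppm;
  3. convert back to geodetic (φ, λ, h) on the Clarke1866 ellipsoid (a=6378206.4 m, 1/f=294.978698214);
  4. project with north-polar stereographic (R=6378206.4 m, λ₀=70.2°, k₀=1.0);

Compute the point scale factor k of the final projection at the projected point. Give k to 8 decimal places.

1.15351695

start: φ=47.204661°, λ=96.138621°, h=0.000 m
→ ECEF (a=6378137.000, f=1/298.257223563): X=-464203.8805, Y=4316128.7083, Z=4657252.3702
→ Helmert 7p (PV): X=-464683.9001, Y=4316349.2419, Z=4657787.3190
→ geod (Bowring, a=6378206.400): φ=47.20827771°, λ=96.14460867°, h=634.9096 m
→ into stereo (λ₀=70.2°): φ=47.20827771°, λ−λ₀=25.94460867°
scale k = 1.15351695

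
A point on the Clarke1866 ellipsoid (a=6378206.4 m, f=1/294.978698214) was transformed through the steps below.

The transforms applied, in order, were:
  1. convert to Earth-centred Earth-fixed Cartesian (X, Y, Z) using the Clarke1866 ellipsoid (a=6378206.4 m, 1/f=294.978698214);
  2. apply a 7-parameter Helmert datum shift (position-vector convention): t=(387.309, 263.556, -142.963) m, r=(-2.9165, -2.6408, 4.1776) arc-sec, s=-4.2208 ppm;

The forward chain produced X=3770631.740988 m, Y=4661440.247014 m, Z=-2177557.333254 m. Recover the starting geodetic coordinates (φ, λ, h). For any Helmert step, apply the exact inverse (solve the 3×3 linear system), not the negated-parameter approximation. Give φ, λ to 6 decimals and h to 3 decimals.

start: X=3770631.7410, Y=4661440.2470, Z=-2177557.3333 m
→ Helmert⁻¹: X=3770326.8732, Y=4661150.7900, Z=-2177405.9253
→ geod (Bowring, a=6378206.400): φ=-20.08591500°, λ=51.03118400°, h=2630.8590 m

φ=-20.085915°, λ=51.031184°, h=2630.859 m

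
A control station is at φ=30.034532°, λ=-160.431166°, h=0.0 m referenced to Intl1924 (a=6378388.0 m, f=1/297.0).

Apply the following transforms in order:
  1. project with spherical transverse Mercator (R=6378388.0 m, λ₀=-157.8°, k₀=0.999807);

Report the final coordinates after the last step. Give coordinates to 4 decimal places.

E=-253576.0766 m, N=3345830.6073 m

start: φ=30.034532°, λ=-160.431166°, h=0.000 m
→ tm (R=6378388.0, λ₀=-157.8°): E=-253576.0766, N=3345830.6073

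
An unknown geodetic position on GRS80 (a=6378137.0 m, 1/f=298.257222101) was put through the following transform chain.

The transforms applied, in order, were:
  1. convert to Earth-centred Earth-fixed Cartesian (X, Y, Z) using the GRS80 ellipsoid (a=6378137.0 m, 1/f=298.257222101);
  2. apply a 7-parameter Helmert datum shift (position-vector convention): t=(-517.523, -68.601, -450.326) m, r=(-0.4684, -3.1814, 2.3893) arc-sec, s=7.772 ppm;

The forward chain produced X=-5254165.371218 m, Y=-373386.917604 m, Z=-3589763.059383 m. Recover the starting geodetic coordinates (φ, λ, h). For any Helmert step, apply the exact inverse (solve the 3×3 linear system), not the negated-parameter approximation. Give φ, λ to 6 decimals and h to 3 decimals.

φ=-34.452239°, λ=-175.936253°, h=2263.188 m

start: X=-5254165.3712, Y=-373386.9176, Z=-3589763.0594 m
→ Helmert⁻¹: X=-5253666.7001, Y=-373246.4079, Z=-3589204.6532
→ geod (Bowring, a=6378137.000): φ=-34.45223900°, λ=-175.93625300°, h=2263.1880 m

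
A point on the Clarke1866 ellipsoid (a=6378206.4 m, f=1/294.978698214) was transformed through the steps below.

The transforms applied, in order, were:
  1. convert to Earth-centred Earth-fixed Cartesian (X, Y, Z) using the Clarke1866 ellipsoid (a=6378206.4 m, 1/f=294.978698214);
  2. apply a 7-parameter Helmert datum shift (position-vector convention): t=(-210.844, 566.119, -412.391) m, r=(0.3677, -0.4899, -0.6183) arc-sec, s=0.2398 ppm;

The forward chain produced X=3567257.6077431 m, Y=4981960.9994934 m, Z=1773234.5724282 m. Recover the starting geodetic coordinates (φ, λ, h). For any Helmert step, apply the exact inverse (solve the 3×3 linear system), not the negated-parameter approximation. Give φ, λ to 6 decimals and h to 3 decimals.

φ=16.248532°, λ=54.391489°, h=2103.993 m

start: X=3567257.6077, Y=4981960.9995, Z=1773234.5724 m
→ Helmert⁻¹: X=3567456.8765, Y=4981407.5416, Z=1773629.1849
→ geod (Bowring, a=6378206.400): φ=16.24853200°, λ=54.39148900°, h=2103.9930 m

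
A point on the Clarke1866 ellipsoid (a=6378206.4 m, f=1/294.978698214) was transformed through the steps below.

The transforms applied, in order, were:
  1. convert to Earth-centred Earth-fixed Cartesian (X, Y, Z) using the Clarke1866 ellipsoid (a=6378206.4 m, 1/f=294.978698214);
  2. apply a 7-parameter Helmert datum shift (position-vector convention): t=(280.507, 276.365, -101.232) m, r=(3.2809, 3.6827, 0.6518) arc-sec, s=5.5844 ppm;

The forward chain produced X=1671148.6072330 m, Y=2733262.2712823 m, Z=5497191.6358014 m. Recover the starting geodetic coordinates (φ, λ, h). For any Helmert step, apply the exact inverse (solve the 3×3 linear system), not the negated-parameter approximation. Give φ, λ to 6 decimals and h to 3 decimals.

start: X=1671148.6072, Y=2733262.2713, Z=5497191.6358 m
→ Helmert⁻¹: X=1670769.2568, Y=2733052.8052, Z=5497248.5266
→ geod (Bowring, a=6378206.400): φ=59.93931100°, λ=58.56173000°, h=407.6120 m

φ=59.939311°, λ=58.561730°, h=407.612 m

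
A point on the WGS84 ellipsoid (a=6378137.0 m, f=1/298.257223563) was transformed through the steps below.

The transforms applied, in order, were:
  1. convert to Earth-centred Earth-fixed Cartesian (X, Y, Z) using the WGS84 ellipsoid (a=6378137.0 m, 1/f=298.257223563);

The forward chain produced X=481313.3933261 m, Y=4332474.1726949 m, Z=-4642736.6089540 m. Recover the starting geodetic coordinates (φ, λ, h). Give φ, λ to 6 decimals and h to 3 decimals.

start: X=481313.3933, Y=4332474.1727, Z=-4642736.6090 m
→ geod (Bowring, a=6378137.000): φ=-46.99648900°, λ=83.66075700°, h=1692.8850 m

φ=-46.996489°, λ=83.660757°, h=1692.885 m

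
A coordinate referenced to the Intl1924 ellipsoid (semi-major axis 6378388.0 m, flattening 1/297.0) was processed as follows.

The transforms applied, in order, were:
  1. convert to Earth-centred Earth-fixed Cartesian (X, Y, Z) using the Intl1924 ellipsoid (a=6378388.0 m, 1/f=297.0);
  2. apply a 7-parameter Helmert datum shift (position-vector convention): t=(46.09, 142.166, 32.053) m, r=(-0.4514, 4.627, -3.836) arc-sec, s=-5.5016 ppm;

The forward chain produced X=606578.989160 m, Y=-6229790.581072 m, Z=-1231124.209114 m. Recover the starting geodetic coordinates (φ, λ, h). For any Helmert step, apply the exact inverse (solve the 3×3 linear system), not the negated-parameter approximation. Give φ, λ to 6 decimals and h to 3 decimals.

φ=-11.200831°, λ=-84.438011°, h=1768.250 m

start: X=606578.9892, Y=-6229790.5811, Z=-1231124.2091 m
→ Helmert⁻¹: X=606679.7152, Y=-6229953.0448, Z=-1231163.0602
→ geod (Bowring, a=6378388.000): φ=-11.20083100°, λ=-84.43801100°, h=1768.2500 m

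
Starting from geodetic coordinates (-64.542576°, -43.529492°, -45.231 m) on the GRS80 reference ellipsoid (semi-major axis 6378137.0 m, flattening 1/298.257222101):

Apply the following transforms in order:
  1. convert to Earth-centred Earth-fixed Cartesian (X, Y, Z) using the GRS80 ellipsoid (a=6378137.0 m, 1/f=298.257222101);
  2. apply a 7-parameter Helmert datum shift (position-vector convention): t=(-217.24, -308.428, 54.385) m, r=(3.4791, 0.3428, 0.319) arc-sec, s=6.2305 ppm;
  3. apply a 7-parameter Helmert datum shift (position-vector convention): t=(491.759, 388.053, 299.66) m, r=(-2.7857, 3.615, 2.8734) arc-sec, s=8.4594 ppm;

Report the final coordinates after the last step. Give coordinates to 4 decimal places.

start: φ=-64.542576°, λ=-43.529492°, h=-45.231 m
→ ECEF (a=6378137.000, f=1/298.257222101): X=1993132.4804, Y=-1893362.8684, Z=-5735932.1274
→ Helmert 7p (PV): X=1992921.0540, Y=-1893583.2611, Z=-5735948.7285
→ Helmert 7p (PV): X=1993355.5218, Y=-1893260.9310, Z=-5735706.9455

X=1993355.5218 m, Y=-1893260.9310 m, Z=-5735706.9455 m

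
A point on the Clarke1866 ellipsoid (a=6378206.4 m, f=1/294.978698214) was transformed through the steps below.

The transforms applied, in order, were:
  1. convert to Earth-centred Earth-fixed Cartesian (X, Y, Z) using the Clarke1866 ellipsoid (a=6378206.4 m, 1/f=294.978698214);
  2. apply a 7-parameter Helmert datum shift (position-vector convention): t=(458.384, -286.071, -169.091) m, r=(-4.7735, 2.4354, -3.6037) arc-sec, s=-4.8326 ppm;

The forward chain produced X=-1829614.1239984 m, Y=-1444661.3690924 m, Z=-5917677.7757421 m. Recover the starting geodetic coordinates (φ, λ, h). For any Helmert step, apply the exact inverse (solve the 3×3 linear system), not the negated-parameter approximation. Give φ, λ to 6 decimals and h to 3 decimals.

start: X=-1829614.1240, Y=-1444661.3691, Z=-5917677.7757 m
→ Helmert⁻¹: X=-1829986.2488, Y=-1444277.3020, Z=-5917592.3131
→ geod (Bowring, a=6378206.400): φ=-68.63017000°, λ=-141.71849200°, h=766.5580 m

φ=-68.630170°, λ=-141.718492°, h=766.558 m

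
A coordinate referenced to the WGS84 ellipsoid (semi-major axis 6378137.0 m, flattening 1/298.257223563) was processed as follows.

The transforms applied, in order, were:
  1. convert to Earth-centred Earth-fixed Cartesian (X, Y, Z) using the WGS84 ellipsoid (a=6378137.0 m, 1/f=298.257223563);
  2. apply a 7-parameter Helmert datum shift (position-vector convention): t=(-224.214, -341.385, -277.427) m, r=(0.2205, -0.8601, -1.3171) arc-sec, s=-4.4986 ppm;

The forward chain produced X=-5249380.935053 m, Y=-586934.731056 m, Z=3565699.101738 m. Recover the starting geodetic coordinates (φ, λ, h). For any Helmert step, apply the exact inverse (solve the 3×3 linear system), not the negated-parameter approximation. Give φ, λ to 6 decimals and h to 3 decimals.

φ=34.203770°, λ=-173.623308°, h=1516.135 m

start: X=-5249380.9351, Y=-586934.7311, Z=3565699.1017 m
→ Helmert⁻¹: X=-5249161.7193, Y=-586625.6912, Z=3566015.0862
→ geod (Bowring, a=6378137.000): φ=34.20377000°, λ=-173.62330800°, h=1516.1350 m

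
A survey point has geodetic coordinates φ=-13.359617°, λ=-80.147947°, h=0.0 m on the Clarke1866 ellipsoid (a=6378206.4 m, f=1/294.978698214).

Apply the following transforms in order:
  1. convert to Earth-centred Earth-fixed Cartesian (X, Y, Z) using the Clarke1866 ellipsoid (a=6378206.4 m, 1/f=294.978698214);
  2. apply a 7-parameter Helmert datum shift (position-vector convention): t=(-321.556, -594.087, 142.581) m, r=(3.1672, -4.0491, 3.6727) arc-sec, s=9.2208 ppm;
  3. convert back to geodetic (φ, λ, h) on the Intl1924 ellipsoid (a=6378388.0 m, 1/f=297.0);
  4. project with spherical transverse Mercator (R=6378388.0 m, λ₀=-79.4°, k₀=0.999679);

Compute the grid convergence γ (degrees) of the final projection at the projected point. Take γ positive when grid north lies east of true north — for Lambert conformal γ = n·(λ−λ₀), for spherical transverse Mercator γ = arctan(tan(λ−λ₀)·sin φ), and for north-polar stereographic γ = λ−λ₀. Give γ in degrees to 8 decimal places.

start: φ=-13.359617°, λ=-80.147947°, h=0.000 m
→ ECEF (a=6378206.400, f=1/294.978698214): X=1061999.9964, Y=-6115195.6982, Z=-1464051.6823
→ Helmert 7p (PV): X=1061825.8600, Y=-6115804.7816, Z=-1463995.6530
→ geod (Bowring, a=6378388.000): φ=-13.35733954°, λ=-80.15049261°, h=352.5383 m
→ into tm (λ₀=-79.4°): φ=-13.35733954°, λ−λ₀=-0.75049261°
convergence γ = 0.17339085°

0.17339085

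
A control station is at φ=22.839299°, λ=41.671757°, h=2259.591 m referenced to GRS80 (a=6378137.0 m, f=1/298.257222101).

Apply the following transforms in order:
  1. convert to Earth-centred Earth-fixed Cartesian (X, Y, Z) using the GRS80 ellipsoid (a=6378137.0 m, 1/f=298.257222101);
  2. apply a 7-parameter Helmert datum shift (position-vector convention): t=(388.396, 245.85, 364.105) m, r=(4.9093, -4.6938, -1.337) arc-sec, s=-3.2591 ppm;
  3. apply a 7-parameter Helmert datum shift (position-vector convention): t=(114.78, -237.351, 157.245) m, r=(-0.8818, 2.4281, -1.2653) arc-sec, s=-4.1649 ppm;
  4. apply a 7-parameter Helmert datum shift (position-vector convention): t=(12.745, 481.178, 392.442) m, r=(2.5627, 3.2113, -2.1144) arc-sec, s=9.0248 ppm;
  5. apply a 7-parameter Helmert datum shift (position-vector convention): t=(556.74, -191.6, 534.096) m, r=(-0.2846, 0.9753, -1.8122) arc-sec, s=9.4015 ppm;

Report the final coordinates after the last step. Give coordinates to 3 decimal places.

X=4395759.694 m, Y=3911592.177 m, Z=2462758.509 m

start: φ=22.839299°, λ=41.671757°, h=2259.591 m
→ ECEF (a=6378137.000, f=1/298.257222101): X=4394491.9195, Y=3911465.4202, Z=2461204.8971
→ Helmert 7p (PV): X=4394835.3398, Y=3911611.4587, Z=2461754.0786
→ Helmert 7p (PV): X=4394984.7899, Y=3911341.3810, Z=2461832.6135
→ Helmert 7p (PV): X=4395115.6221, Y=3911782.2183, Z=2462227.4439
→ Helmert 7p (PV): X=4395759.6937, Y=3911592.1773, Z=2462758.5091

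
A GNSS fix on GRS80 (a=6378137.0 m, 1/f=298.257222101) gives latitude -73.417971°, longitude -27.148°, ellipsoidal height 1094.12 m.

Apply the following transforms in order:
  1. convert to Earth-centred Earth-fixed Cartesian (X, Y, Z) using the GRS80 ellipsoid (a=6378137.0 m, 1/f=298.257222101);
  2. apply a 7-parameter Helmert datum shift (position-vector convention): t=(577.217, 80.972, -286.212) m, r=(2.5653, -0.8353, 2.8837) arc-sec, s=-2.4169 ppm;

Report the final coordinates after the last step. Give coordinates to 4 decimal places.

start: φ=-73.417971°, λ=-27.148000°, h=1094.120 m
→ ECEF (a=6378137.000, f=1/298.257222101): X=1624988.6185, Y=-833267.2591, Z=-6091765.7839
→ Helmert 7p (PV): X=1625598.2271, Y=-833085.7923, Z=-6092041.0553

X=1625598.2271 m, Y=-833085.7923 m, Z=-6092041.0553 m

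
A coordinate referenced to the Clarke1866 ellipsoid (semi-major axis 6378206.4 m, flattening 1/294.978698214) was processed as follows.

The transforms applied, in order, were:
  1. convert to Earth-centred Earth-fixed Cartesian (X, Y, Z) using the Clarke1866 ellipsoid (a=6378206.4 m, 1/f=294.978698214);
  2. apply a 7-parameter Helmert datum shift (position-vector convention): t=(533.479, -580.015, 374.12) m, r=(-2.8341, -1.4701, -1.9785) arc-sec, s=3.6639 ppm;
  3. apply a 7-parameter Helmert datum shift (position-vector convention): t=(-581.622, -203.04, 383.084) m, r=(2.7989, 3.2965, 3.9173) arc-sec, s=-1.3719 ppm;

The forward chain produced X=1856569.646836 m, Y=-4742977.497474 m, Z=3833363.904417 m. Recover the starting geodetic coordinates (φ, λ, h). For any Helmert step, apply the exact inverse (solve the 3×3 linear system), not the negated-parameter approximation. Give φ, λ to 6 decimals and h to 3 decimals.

φ=37.151272°, λ=-68.620044°, h=3343.164 m

start: X=1856569.6468, Y=-4742977.4975, Z=3833363.9044 m
→ Helmert⁻¹: X=1857002.4841, Y=-4742764.2188, Z=3833080.1140
→ Helmert⁻¹: X=1856535.0066, Y=-4742201.6815, Z=3832613.5611
→ geod (Bowring, a=6378206.400): φ=37.15127200°, λ=-68.62004400°, h=3343.1640 m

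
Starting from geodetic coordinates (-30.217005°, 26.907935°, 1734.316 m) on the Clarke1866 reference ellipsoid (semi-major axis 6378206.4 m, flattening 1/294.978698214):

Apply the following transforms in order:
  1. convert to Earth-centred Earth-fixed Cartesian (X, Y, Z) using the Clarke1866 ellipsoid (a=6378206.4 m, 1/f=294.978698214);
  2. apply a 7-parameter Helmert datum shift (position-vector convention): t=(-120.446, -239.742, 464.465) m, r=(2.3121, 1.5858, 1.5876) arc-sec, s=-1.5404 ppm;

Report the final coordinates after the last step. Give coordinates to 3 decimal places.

X=4920242.765 m, Y=2496955.725 m, Z=-3191423.409 m

start: φ=-30.217005°, λ=26.907935°, h=1734.316 m
→ ECEF (a=6378206.400, f=1/294.978698214): X=4920414.5505, Y=2497125.6629, Z=-3191882.9527
→ Helmert 7p (PV): X=4920242.7653, Y=2496955.7252, Z=-3191423.4087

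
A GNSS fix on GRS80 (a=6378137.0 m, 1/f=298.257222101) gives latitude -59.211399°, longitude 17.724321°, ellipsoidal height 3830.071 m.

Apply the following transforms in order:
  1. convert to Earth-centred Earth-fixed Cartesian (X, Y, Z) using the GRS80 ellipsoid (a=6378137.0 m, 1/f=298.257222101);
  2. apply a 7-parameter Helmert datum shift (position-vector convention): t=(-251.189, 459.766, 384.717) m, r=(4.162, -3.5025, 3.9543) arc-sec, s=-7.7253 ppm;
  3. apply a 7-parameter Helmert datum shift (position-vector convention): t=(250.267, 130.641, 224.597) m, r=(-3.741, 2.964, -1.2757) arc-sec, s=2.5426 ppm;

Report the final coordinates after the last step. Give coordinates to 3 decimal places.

X=3119379.666 m, Y=997622.162 m, Z=-5458670.164 m

start: φ=-59.211399°, λ=17.724321°, h=3830.071 m
→ ECEF (a=6378137.000, f=1/298.257222101): X=3119395.4396, Y=996985.2602, Z=-5459317.9425
→ Helmert 7p (PV): X=3119193.7410, Y=997607.2826, Z=-5458817.9649
→ Helmert 7p (PV): X=3119379.6661, Y=997622.1624, Z=-5458670.1636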